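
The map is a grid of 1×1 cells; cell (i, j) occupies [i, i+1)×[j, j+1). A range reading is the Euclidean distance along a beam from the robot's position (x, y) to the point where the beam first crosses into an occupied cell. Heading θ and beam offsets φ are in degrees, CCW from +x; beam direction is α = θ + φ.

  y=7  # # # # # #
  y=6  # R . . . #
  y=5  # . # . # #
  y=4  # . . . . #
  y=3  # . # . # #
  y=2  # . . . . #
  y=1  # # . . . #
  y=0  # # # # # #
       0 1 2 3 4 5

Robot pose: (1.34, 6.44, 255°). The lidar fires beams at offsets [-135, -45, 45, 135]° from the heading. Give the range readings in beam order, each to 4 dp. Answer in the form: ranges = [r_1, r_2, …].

ranges = [0.6466, 0.3926, 1.3200, 1.1200]

beam 1: φ=-135°, α=120°
  d=(-0.5000,0.8660)  start (1,6)  tX=0.6800 tY=0.6466  stride 1/|dx|=2.0000 1/|dy|=1.1547
    cross y-line → (1,7), t=0.6466 (wall)
  → r_1 = 0.6466
beam 2: φ=-45°, α=210°
  d=(-0.8660,-0.5000)  start (1,6)  tX=0.3926 tY=0.8800  stride 1/|dx|=1.1547 1/|dy|=2.0000
    cross x-line → (0,6), t=0.3926 (wall)
  → r_2 = 0.3926
beam 3: φ=45°, α=300°
  d=(0.5000,-0.8660)  start (1,6)  tX=1.3200 tY=0.5081  stride 1/|dx|=2.0000 1/|dy|=1.1547
    cross y-line → (1,5), t=0.5081
    cross x-line → (2,5), t=1.3200 (wall)
  → r_3 = 1.3200
beam 4: φ=135°, α=30°
  d=(0.8660,0.5000)  start (1,6)  tX=0.7621 tY=1.1200  stride 1/|dx|=1.1547 1/|dy|=2.0000
    cross x-line → (2,6), t=0.7621
    cross y-line → (2,7), t=1.1200 (wall)
  → r_4 = 1.1200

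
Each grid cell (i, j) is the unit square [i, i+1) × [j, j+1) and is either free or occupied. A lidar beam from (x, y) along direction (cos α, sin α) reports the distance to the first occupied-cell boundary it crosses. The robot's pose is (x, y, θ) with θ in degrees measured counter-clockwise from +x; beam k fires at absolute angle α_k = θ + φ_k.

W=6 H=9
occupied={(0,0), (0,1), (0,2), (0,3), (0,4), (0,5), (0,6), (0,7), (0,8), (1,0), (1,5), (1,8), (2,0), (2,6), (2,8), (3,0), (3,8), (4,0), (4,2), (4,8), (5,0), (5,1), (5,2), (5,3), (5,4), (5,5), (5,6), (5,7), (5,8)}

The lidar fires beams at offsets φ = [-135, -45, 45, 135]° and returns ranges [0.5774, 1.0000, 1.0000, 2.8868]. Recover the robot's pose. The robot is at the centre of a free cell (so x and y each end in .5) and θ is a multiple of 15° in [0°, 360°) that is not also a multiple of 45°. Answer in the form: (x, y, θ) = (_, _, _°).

(x, y, θ) = (3.5, 1.5, 15°)

Enumerate (i+0.5, j+0.5, θ) over the 25 free cells and 16 admissible headings. For each, cast all 4 beams and compare to the given ranges.
  (3.5, 1.5, 300°): beam 1 = 2.5882 ≠ 0.5774 ✗
  (2.5, 5.5, 240°): beam 1 = 0.5176 ≠ 0.5774 ✗
  (3.5, 4.5, 240°): beam 1 = 1.9319 ≠ 0.5774 ✗
  (3.5, 1.5, 30°): beam 1 = 0.5176 ≠ 0.5774 ✗
  …
  (3.5, 1.5, 15°): r_1=0.5774, r_2=1.0000, r_3=1.0000, r_4=2.8868 — all match ✓
Only this pose fits every beam.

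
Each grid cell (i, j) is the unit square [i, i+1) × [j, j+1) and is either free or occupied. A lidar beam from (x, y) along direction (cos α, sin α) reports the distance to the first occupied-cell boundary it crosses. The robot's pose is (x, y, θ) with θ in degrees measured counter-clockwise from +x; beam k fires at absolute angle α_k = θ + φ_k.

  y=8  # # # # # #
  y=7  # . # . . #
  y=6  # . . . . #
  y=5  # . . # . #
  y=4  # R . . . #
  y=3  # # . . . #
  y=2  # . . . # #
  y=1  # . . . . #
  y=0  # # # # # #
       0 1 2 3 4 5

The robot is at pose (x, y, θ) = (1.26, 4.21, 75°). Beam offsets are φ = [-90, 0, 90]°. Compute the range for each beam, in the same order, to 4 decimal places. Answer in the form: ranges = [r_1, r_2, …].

beam 1: φ=-90°, α=345°
  direction (0.9659, -0.2588); cell (1,4); t to first gridline: x 0.7661, y 0.8114 (then +1.0353 / +3.8637)
    (2,4) via x @ 0.7661
    (2,3) via y @ 0.8114
    (3,3) via x @ 1.8014
    (4,3) via x @ 2.8367
    (5,3) via x @ 3.8719  # hit
  → r_1 = 3.8719
beam 2: φ=0°, α=75°
  direction (0.2588, 0.9659); cell (1,4); t to first gridline: x 2.8591, y 0.8179 (then +3.8637 / +1.0353)
    (1,5) via y @ 0.8179
    (1,6) via y @ 1.8531
    (2,6) via x @ 2.8591
    (2,7) via y @ 2.8884  # hit
  → r_2 = 2.8884
beam 3: φ=90°, α=165°
  direction (-0.9659, 0.2588); cell (1,4); t to first gridline: x 0.2692, y 3.0523 (then +1.0353 / +3.8637)
    (0,4) via x @ 0.2692  # hit
  → r_3 = 0.2692

ranges = [3.8719, 2.8884, 0.2692]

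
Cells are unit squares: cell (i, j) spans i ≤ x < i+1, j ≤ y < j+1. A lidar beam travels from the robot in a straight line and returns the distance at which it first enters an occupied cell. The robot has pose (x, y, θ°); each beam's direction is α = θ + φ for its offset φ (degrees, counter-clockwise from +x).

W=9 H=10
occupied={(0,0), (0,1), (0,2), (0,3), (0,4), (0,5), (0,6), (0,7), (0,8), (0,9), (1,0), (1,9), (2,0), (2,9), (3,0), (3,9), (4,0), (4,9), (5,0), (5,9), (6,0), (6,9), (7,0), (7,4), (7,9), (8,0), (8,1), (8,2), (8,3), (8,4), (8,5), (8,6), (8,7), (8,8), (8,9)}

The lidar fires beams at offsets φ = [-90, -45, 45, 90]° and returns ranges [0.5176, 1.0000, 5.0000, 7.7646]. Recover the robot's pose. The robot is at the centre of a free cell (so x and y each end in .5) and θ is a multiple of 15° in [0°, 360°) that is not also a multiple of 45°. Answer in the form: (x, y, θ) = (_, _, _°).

(x, y, θ) = (3.5, 8.5, 195°)

The pose lattice has 55·16 = 880 candidates. Test each by forward raycasting.
  (4.5, 3.5, 60°): beam 1 = 4.0415 ≠ 0.5176 ✗
  (7.5, 6.5, 15°): beam 1 = 1.5529 ≠ 0.5176 ✗
  (4.5, 7.5, 195°): beam 1 = 1.5529 ≠ 0.5176 ✗
  …
  (3.5, 8.5, 195°): r_1=0.5176, r_2=1.0000, r_3=5.0000, r_4=7.7646 — all match ✓
No second candidate reproduces the full scan.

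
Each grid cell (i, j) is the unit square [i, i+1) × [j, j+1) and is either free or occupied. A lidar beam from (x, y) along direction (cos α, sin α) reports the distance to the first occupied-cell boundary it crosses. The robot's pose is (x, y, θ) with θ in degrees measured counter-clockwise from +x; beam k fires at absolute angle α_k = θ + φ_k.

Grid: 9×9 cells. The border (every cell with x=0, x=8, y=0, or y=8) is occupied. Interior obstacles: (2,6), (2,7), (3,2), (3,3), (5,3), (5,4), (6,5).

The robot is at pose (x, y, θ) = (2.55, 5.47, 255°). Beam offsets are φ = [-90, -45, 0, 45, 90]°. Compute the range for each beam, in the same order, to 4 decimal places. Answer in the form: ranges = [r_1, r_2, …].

ranges = [1.6047, 1.7898, 4.6277, 1.6974, 2.5364]

beam 1: φ=-90°, α=165°
  cosα=-0.9659 sinα=0.2588 | (2,5) | tMaxX 0.5694 tMaxY 2.0478 | tΔX 1.0353 tΔY 3.8637
    t=0.5694 [x] (1,5)
    t=1.6047 [x] (0,5) — stop
  → r_1 = 1.6047
beam 2: φ=-45°, α=210°
  cosα=-0.8660 sinα=-0.5000 | (2,5) | tMaxX 0.6351 tMaxY 0.9400 | tΔX 1.1547 tΔY 2.0000
    t=0.6351 [x] (1,5)
    t=0.9400 [y] (1,4)
    t=1.7898 [x] (0,4) — stop
  → r_2 = 1.7898
beam 3: φ=0°, α=255°
  cosα=-0.2588 sinα=-0.9659 | (2,5) | tMaxX 2.1250 tMaxY 0.4866 | tΔX 3.8637 tΔY 1.0353
    t=0.4866 [y] (2,4)
    t=1.5219 [y] (2,3)
    t=2.1250 [x] (1,3)
    t=2.5571 [y] (1,2)
    t=3.5924 [y] (1,1)
    t=4.6277 [y] (1,0) — stop
  → r_3 = 4.6277
beam 4: φ=45°, α=300°
  cosα=0.5000 sinα=-0.8660 | (2,5) | tMaxX 0.9000 tMaxY 0.5427 | tΔX 2.0000 tΔY 1.1547
    t=0.5427 [y] (2,4)
    t=0.9000 [x] (3,4)
    t=1.6974 [y] (3,3) — stop
  → r_4 = 1.6974
beam 5: φ=90°, α=345°
  cosα=0.9659 sinα=-0.2588 | (2,5) | tMaxX 0.4659 tMaxY 1.8159 | tΔX 1.0353 tΔY 3.8637
    t=0.4659 [x] (3,5)
    t=1.5012 [x] (4,5)
    t=1.8159 [y] (4,4)
    t=2.5364 [x] (5,4) — stop
  → r_5 = 2.5364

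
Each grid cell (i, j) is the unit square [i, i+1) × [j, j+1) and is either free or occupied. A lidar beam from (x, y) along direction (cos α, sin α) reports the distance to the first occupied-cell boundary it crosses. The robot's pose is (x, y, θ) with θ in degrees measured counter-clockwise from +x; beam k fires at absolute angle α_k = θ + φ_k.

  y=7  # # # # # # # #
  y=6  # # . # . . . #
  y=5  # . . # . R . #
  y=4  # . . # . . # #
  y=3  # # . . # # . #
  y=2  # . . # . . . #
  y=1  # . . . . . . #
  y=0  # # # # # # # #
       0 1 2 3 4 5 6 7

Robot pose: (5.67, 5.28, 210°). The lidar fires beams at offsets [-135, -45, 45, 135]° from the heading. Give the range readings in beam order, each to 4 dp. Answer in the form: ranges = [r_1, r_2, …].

ranges = [1.7807, 1.7289, 1.3252, 1.0818]

beam 1: φ=-135°, α=75°
  dir = (cos 75°, sin 75°) = (0.2588, 0.9659); from cell (5,5)
  next x-line at t=1.2750, next y-line at t=0.7454; Δt_x=3.8637, Δt_y=1.0353
    y: enter (5,6) at t=0.7454
    x: enter (6,6) at t=1.2750
    y: enter (6,7) at t=1.7807 ← occupied
  → r_1 = 1.7807
beam 2: φ=-45°, α=165°
  dir = (cos 165°, sin 165°) = (-0.9659, 0.2588); from cell (5,5)
  next x-line at t=0.6936, next y-line at t=2.7819; Δt_x=1.0353, Δt_y=3.8637
    x: enter (4,5) at t=0.6936
    x: enter (3,5) at t=1.7289 ← occupied
  → r_2 = 1.7289
beam 3: φ=45°, α=255°
  dir = (cos 255°, sin 255°) = (-0.2588, -0.9659); from cell (5,5)
  next x-line at t=2.5887, next y-line at t=0.2899; Δt_x=3.8637, Δt_y=1.0353
    y: enter (5,4) at t=0.2899
    y: enter (5,3) at t=1.3252 ← occupied
  → r_3 = 1.3252
beam 4: φ=135°, α=345°
  dir = (cos 345°, sin 345°) = (0.9659, -0.2588); from cell (5,5)
  next x-line at t=0.3416, next y-line at t=1.0818; Δt_x=1.0353, Δt_y=3.8637
    x: enter (6,5) at t=0.3416
    y: enter (6,4) at t=1.0818 ← occupied
  → r_4 = 1.0818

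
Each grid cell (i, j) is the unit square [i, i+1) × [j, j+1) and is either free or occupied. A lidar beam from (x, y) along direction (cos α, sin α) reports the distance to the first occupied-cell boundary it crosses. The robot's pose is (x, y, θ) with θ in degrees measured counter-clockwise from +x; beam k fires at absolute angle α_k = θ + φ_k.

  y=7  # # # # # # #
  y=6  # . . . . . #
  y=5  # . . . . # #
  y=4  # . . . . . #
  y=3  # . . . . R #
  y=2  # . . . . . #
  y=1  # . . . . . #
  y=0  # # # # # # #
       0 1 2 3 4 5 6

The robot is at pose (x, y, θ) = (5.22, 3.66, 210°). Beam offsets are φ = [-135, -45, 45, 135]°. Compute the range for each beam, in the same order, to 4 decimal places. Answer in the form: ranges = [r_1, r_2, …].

ranges = [1.3873, 4.3689, 2.7538, 0.8075]

beam 1: φ=-135°, α=75°
  d=(0.2588,0.9659)  start (5,3)  tX=3.0137 tY=0.3520  stride 1/|dx|=3.8637 1/|dy|=1.0353
    cross y-line → (5,4), t=0.3520
    cross y-line → (5,5), t=1.3873 (wall)
  → r_1 = 1.3873
beam 2: φ=-45°, α=165°
  d=(-0.9659,0.2588)  start (5,3)  tX=0.2278 tY=1.3137  stride 1/|dx|=1.0353 1/|dy|=3.8637
    cross x-line → (4,3), t=0.2278
    cross x-line → (3,3), t=1.2630
    cross y-line → (3,4), t=1.3137
    cross x-line → (2,4), t=2.2983
    cross x-line → (1,4), t=3.3336
    cross x-line → (0,4), t=4.3689 (wall)
  → r_2 = 4.3689
beam 3: φ=45°, α=255°
  d=(-0.2588,-0.9659)  start (5,3)  tX=0.8500 tY=0.6833  stride 1/|dx|=3.8637 1/|dy|=1.0353
    cross y-line → (5,2), t=0.6833
    cross x-line → (4,2), t=0.8500
    cross y-line → (4,1), t=1.7186
    cross y-line → (4,0), t=2.7538 (wall)
  → r_3 = 2.7538
beam 4: φ=135°, α=345°
  d=(0.9659,-0.2588)  start (5,3)  tX=0.8075 tY=2.5500  stride 1/|dx|=1.0353 1/|dy|=3.8637
    cross x-line → (6,3), t=0.8075 (wall)
  → r_4 = 0.8075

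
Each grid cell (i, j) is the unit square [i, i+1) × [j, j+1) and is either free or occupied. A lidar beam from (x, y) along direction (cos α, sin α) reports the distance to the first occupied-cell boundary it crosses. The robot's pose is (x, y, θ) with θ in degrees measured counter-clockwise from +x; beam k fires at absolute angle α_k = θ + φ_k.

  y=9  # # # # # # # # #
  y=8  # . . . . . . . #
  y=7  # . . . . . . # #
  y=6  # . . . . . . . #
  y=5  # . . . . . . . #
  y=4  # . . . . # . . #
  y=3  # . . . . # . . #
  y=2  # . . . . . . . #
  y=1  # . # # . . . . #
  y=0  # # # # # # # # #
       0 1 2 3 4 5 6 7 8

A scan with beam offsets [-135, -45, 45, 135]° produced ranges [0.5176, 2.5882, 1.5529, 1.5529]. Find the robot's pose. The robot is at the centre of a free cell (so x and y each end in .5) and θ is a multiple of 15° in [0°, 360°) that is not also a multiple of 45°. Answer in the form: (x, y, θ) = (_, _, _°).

(x, y, θ) = (5.5, 1.5, 60°)

Enumerate (i+0.5, j+0.5, θ) over the 51 free cells and 16 admissible headings. For each, cast all 4 beams and compare to the given ranges.
  (2.5, 8.5, 30°): beam 1 = 5.7956 ≠ 0.5176 ✗
  (4.5, 7.5, 15°): beam 1 = 7.0000 ≠ 0.5176 ✗
  (3.5, 4.5, 75°): beam 1 = 4.0415 ≠ 0.5176 ✗
  (7.5, 2.5, 120°): beam 2 = 1.9319 ≠ 2.5882 ✗
  …
  (5.5, 1.5, 60°): r_1=0.5176, r_2=2.5882, r_3=1.5529, r_4=1.5529 — all match ✓
Unique over the lattice → pose = (5.5, 1.5, 60°).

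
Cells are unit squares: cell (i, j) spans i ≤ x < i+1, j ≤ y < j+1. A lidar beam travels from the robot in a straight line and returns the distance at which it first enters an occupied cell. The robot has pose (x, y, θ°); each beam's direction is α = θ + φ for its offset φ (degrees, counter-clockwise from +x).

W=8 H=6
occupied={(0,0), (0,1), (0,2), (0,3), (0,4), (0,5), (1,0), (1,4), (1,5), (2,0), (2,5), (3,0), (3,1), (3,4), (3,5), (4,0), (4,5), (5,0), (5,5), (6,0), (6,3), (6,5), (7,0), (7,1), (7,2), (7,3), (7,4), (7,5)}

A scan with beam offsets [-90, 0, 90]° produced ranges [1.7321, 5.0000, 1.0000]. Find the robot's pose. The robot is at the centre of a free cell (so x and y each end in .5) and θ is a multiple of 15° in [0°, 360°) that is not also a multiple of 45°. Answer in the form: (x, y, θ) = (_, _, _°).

Enumerate (i+0.5, j+0.5, θ) over the 20 free cells and 16 admissible headings. For each, cast all 3 beams and compare to the given ranges.
  (1.5, 1.5, 165°): beam 1 = 3.6235 ≠ 1.7321 ✗
  (3.5, 2.5, 165°): beam 1 = 1.5529 ≠ 1.7321 ✗
  (1.5, 1.5, 210°): beam 1 = 1.0000 ≠ 1.7321 ✗
  (2.5, 1.5, 120°): beam 1 = 0.5774 ≠ 1.7321 ✗
  (1.5, 3.5, 120°): beam 2 = 0.5774 ≠ 5.0000 ✗
  …
  (1.5, 2.5, 30°): r_1=1.7321, r_2=5.0000, r_3=1.0000 — all match ✓
Only this pose fits every beam.

(x, y, θ) = (1.5, 2.5, 30°)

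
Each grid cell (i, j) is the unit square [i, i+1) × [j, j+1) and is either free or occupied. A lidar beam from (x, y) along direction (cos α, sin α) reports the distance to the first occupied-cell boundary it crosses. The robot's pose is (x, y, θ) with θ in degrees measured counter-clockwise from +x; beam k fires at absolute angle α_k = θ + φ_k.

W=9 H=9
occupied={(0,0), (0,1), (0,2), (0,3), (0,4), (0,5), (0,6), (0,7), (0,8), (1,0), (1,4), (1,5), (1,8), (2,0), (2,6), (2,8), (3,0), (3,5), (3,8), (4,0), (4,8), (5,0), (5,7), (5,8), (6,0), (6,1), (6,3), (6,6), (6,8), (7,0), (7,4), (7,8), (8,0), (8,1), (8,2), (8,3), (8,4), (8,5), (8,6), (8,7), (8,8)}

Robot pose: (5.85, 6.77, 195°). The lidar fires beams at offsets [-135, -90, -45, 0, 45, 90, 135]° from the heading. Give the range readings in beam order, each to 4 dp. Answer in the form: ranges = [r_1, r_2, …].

beam 1: φ=-135°, α=60°
  cosα=0.5000 sinα=0.8660 | (5,6) | tMaxX 0.3000 tMaxY 0.2656 | tΔX 2.0000 tΔY 1.1547
    t=0.2656 [y] (5,7) — stop
  → r_1 = 0.2656
beam 2: φ=-90°, α=105°
  cosα=-0.2588 sinα=0.9659 | (5,6) | tMaxX 3.2841 tMaxY 0.2381 | tΔX 3.8637 tΔY 1.0353
    t=0.2381 [y] (5,7) — stop
  → r_2 = 0.2381
beam 3: φ=-45°, α=150°
  cosα=-0.8660 sinα=0.5000 | (5,6) | tMaxX 0.9815 tMaxY 0.4600 | tΔX 1.1547 tΔY 2.0000
    t=0.4600 [y] (5,7) — stop
  → r_3 = 0.4600
beam 4: φ=0°, α=195°
  cosα=-0.9659 sinα=-0.2588 | (5,6) | tMaxX 0.8800 tMaxY 2.9751 | tΔX 1.0353 tΔY 3.8637
    t=0.8800 [x] (4,6)
    t=1.9153 [x] (3,6)
    t=2.9505 [x] (2,6) — stop
  → r_4 = 2.9505
beam 5: φ=45°, α=240°
  cosα=-0.5000 sinα=-0.8660 | (5,6) | tMaxX 1.7000 tMaxY 0.8891 | tΔX 2.0000 tΔY 1.1547
    t=0.8891 [y] (5,5)
    t=1.7000 [x] (4,5)
    t=2.0438 [y] (4,4)
    t=3.1985 [y] (4,3)
    t=3.7000 [x] (3,3)
    t=4.3532 [y] (3,2)
    t=5.5079 [y] (3,1)
    t=5.7000 [x] (2,1)
    t=6.6626 [y] (2,0) — stop
  → r_5 = 6.6626
beam 6: φ=90°, α=285°
  cosα=0.2588 sinα=-0.9659 | (5,6) | tMaxX 0.5796 tMaxY 0.7972 | tΔX 3.8637 tΔY 1.0353
    t=0.5796 [x] (6,6) — stop
  → r_6 = 0.5796
beam 7: φ=135°, α=330°
  cosα=0.8660 sinα=-0.5000 | (5,6) | tMaxX 0.1732 tMaxY 1.5400 | tΔX 1.1547 tΔY 2.0000
    t=0.1732 [x] (6,6) — stop
  → r_7 = 0.1732

ranges = [0.2656, 0.2381, 0.4600, 2.9505, 6.6626, 0.5796, 0.1732]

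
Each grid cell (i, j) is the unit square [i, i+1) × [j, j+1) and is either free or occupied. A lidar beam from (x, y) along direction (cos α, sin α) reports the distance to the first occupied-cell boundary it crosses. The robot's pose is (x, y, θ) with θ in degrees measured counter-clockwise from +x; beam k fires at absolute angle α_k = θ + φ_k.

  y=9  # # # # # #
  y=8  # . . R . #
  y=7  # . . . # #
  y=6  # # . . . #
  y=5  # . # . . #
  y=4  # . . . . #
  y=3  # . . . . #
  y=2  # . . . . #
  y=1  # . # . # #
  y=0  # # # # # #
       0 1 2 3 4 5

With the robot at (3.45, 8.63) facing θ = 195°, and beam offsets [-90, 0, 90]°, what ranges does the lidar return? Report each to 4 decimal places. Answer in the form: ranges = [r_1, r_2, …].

ranges = [0.3831, 2.5364, 5.9887]

beam 1: φ=-90°, α=105°
  dir = (cos 105°, sin 105°) = (-0.2588, 0.9659); from cell (3,8)
  next x-line at t=1.7387, next y-line at t=0.3831; Δt_x=3.8637, Δt_y=1.0353
    y: enter (3,9) at t=0.3831 ← occupied
  → r_1 = 0.3831
beam 2: φ=0°, α=195°
  dir = (cos 195°, sin 195°) = (-0.9659, -0.2588); from cell (3,8)
  next x-line at t=0.4659, next y-line at t=2.4341; Δt_x=1.0353, Δt_y=3.8637
    x: enter (2,8) at t=0.4659
    x: enter (1,8) at t=1.5012
    y: enter (1,7) at t=2.4341
    x: enter (0,7) at t=2.5364 ← occupied
  → r_2 = 2.5364
beam 3: φ=90°, α=285°
  dir = (cos 285°, sin 285°) = (0.2588, -0.9659); from cell (3,8)
  next x-line at t=2.1250, next y-line at t=0.6522; Δt_x=3.8637, Δt_y=1.0353
    y: enter (3,7) at t=0.6522
    y: enter (3,6) at t=1.6875
    x: enter (4,6) at t=2.1250
    y: enter (4,5) at t=2.7228
    y: enter (4,4) at t=3.7581
    y: enter (4,3) at t=4.7933
    y: enter (4,2) at t=5.8286
    x: enter (5,2) at t=5.9887 ← occupied
  → r_3 = 5.9887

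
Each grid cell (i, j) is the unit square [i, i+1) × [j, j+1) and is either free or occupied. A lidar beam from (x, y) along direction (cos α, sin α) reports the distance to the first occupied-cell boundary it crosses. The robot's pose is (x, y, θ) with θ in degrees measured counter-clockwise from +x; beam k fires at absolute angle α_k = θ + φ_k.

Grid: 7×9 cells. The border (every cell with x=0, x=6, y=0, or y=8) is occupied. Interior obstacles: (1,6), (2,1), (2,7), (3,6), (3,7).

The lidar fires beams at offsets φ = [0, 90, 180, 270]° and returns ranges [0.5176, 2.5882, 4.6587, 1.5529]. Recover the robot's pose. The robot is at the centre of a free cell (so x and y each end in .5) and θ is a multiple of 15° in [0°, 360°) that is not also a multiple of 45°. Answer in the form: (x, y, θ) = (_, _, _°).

(x, y, θ) = (1.5, 4.5, 195°)

The pose lattice has 30·16 = 480 candidates. Test each by forward raycasting.
  (5.5, 7.5, 255°): beam 1 = 6.7293 ≠ 0.5176 ✗
  (2.5, 4.5, 240°): beam 1 = 3.0000 ≠ 0.5176 ✗
  (1.5, 1.5, 255°): beam 2 = 0.5176 ≠ 2.5882 ✗
  …
  (1.5, 4.5, 195°): r_1=0.5176, r_2=2.5882, r_3=4.6587, r_4=1.5529 — all match ✓
No second candidate reproduces the full scan.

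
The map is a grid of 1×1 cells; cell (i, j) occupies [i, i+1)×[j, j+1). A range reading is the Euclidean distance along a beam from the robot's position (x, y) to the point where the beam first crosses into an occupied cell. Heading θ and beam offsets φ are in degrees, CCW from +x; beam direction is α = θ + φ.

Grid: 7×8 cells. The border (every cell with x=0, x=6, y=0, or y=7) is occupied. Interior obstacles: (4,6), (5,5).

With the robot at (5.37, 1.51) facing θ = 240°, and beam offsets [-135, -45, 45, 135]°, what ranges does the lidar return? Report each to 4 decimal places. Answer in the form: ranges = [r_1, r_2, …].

beam 1: φ=-135°, α=105°
  direction (-0.2588, 0.9659); cell (5,1); t to first gridline: x 1.4296, y 0.5073 (then +3.8637 / +1.0353)
    (5,2) via y @ 0.5073
    (4,2) via x @ 1.4296
    (4,3) via y @ 1.5426
    (4,4) via y @ 2.5778
    (4,5) via y @ 3.6131
    (4,6) via y @ 4.6484  # hit
  → r_1 = 4.6484
beam 2: φ=-45°, α=195°
  direction (-0.9659, -0.2588); cell (5,1); t to first gridline: x 0.3831, y 1.9705 (then +1.0353 / +3.8637)
    (4,1) via x @ 0.3831
    (3,1) via x @ 1.4183
    (3,0) via y @ 1.9705  # hit
  → r_2 = 1.9705
beam 3: φ=45°, α=285°
  direction (0.2588, -0.9659); cell (5,1); t to first gridline: x 2.4341, y 0.5280 (then +3.8637 / +1.0353)
    (5,0) via y @ 0.5280  # hit
  → r_3 = 0.5280
beam 4: φ=135°, α=15°
  direction (0.9659, 0.2588); cell (5,1); t to first gridline: x 0.6522, y 1.8932 (then +1.0353 / +3.8637)
    (6,1) via x @ 0.6522  # hit
  → r_4 = 0.6522

ranges = [4.6484, 1.9705, 0.5280, 0.6522]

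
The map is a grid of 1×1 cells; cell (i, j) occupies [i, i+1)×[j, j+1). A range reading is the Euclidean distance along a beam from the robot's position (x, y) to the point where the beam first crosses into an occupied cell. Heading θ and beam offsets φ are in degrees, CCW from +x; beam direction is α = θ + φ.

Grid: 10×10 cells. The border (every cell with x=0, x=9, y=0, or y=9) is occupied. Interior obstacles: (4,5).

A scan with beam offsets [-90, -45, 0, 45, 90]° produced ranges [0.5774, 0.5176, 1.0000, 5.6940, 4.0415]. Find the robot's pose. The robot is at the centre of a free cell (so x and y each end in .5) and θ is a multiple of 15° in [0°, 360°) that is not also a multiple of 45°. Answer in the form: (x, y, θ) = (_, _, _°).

Enumerate (i+0.5, j+0.5, θ) over the 63 free cells and 16 admissible headings. For each, cast all 5 beams and compare to the given ranges.
  (6.5, 8.5, 345°): beam 1 = 7.7646 ≠ 0.5774 ✗
  (8.5, 7.5, 300°): beam 1 = 4.0415 ≠ 0.5774 ✗
  (7.5, 1.5, 120°): beam 1 = 1.7321 ≠ 0.5774 ✗
  …
  (8.5, 3.5, 60°): r_1=0.5774, r_2=0.5176, r_3=1.0000, r_4=5.6940, r_5=4.0415 — all match ✓
Only this pose fits every beam.

(x, y, θ) = (8.5, 3.5, 60°)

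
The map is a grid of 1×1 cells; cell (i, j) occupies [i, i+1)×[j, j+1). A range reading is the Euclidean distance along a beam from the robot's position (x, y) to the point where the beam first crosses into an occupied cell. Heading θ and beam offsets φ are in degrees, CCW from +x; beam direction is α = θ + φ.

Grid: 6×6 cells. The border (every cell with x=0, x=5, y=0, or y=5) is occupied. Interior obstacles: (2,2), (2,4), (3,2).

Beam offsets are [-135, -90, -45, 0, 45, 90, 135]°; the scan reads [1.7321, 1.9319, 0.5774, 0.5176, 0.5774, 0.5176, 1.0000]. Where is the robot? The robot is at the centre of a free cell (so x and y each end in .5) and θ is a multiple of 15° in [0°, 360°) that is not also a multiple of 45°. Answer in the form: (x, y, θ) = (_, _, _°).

Candidates: 13 free-cell centres × 16 headings = 208 poses. Raycast each; keep the one whose scan matches to 4 dp.
  (4.5, 3.5, 210°): beam 1 = 1.5529 ≠ 1.7321 ✗
  (1.5, 1.5, 75°): beam 1 = 0.5774 ≠ 1.7321 ✗
  (4.5, 3.5, 15°): beam 1 = 1.0000 ≠ 1.7321 ✗
  (2.5, 3.5, 285°): beam 2 = 1.5529 ≠ 1.9319 ✗
  (4.5, 3.5, 330°): beam 1 = 1.9319 ≠ 1.7321 ✗
  …
  (4.5, 4.5, 15°): r_1=1.7321, r_2=1.9319, r_3=0.5774, r_4=0.5176, r_5=0.5774, r_6=0.5176, r_7=1.0000 — all match ✓
Only this pose fits every beam.

(x, y, θ) = (4.5, 4.5, 15°)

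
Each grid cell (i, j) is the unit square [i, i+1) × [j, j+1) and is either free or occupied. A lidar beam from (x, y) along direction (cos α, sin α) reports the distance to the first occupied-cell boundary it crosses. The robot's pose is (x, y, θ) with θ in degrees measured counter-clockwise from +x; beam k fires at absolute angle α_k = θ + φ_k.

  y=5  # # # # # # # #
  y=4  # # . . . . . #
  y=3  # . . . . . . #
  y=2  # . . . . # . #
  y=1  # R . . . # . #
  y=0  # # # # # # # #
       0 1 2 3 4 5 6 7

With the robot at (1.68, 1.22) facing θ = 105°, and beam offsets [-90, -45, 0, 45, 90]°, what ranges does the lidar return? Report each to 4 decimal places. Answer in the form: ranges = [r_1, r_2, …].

beam 1: φ=-90°, α=15°
  direction (0.9659, 0.2588); cell (1,1); t to first gridline: x 0.3313, y 3.0137 (then +1.0353 / +3.8637)
    (2,1) via x @ 0.3313
    (3,1) via x @ 1.3666
    (4,1) via x @ 2.4018
    (4,2) via y @ 3.0137
    (5,2) via x @ 3.4371  # hit
  → r_1 = 3.4371
beam 2: φ=-45°, α=60°
  direction (0.5000, 0.8660); cell (1,1); t to first gridline: x 0.6400, y 0.9007 (then +2.0000 / +1.1547)
    (2,1) via x @ 0.6400
    (2,2) via y @ 0.9007
    (2,3) via y @ 2.0554
    (3,3) via x @ 2.6400
    (3,4) via y @ 3.2101
    (3,5) via y @ 4.3648  # hit
  → r_2 = 4.3648
beam 3: φ=0°, α=105°
  direction (-0.2588, 0.9659); cell (1,1); t to first gridline: x 2.6273, y 0.8075 (then +3.8637 / +1.0353)
    (1,2) via y @ 0.8075
    (1,3) via y @ 1.8428
    (0,3) via x @ 2.6273  # hit
  → r_3 = 2.6273
beam 4: φ=45°, α=150°
  direction (-0.8660, 0.5000); cell (1,1); t to first gridline: x 0.7852, y 1.5600 (then +1.1547 / +2.0000)
    (0,1) via x @ 0.7852  # hit
  → r_4 = 0.7852
beam 5: φ=90°, α=195°
  direction (-0.9659, -0.2588); cell (1,1); t to first gridline: x 0.7040, y 0.8500 (then +1.0353 / +3.8637)
    (0,1) via x @ 0.7040  # hit
  → r_5 = 0.7040

ranges = [3.4371, 4.3648, 2.6273, 0.7852, 0.7040]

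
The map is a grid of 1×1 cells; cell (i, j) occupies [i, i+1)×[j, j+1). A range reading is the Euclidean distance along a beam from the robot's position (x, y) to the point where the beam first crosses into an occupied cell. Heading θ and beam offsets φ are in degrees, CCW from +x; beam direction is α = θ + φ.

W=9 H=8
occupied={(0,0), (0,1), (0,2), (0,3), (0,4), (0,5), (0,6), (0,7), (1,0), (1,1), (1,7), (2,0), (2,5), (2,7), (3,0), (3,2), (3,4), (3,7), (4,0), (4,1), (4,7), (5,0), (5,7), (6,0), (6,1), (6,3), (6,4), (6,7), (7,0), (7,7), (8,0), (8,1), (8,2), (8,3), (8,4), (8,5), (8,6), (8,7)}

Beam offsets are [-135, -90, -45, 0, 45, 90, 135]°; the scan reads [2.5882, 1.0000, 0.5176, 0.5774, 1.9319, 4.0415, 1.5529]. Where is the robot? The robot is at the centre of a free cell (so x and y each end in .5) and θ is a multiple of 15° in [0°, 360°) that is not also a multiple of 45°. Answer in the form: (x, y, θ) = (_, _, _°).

(x, y, θ) = (1.5, 4.5, 210°)

Candidates: 34 free-cell centres × 16 headings = 544 poses. Raycast each; keep the one whose scan matches to 4 dp.
  (6.5, 5.5, 60°): beam 1 = 0.5176 ≠ 2.5882 ✗
  (4.5, 3.5, 255°): beam 1 = 1.0000 ≠ 2.5882 ✗
  (1.5, 5.5, 150°): beam 1 = 0.5176 ≠ 2.5882 ✗
  (5.5, 1.5, 30°): beam 1 = 0.5176 ≠ 2.5882 ✗
  (5.5, 4.5, 165°): beam 1 = 0.5774 ≠ 2.5882 ✗
  …
  (1.5, 4.5, 210°): r_1=2.5882, r_2=1.0000, r_3=0.5176, r_4=0.5774, r_5=1.9319, r_6=4.0415, r_7=1.5529 — all match ✓
Only this pose fits every beam.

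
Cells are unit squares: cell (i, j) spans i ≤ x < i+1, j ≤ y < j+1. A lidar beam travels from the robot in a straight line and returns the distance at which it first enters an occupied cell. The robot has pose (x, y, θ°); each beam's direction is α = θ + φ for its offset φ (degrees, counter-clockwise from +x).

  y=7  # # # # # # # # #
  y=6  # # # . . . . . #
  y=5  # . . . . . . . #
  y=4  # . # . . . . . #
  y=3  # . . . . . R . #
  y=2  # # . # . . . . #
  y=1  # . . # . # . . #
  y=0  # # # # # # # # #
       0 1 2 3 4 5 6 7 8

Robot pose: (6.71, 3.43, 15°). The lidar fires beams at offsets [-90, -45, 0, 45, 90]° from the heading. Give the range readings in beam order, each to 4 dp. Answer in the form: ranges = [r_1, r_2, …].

beam 1: φ=-90°, α=285°
  direction (0.2588, -0.9659); cell (6,3); t to first gridline: x 1.1205, y 0.4452 (then +3.8637 / +1.0353)
    (6,2) via y @ 0.4452
    (7,2) via x @ 1.1205
    (7,1) via y @ 1.4804
    (7,0) via y @ 2.5157  # hit
  → r_1 = 2.5157
beam 2: φ=-45°, α=330°
  direction (0.8660, -0.5000); cell (6,3); t to first gridline: x 0.3349, y 0.8600 (then +1.1547 / +2.0000)
    (7,3) via x @ 0.3349
    (7,2) via y @ 0.8600
    (8,2) via x @ 1.4896  # hit
  → r_2 = 1.4896
beam 3: φ=0°, α=15°
  direction (0.9659, 0.2588); cell (6,3); t to first gridline: x 0.3002, y 2.2023 (then +1.0353 / +3.8637)
    (7,3) via x @ 0.3002
    (8,3) via x @ 1.3355  # hit
  → r_3 = 1.3355
beam 4: φ=45°, α=60°
  direction (0.5000, 0.8660); cell (6,3); t to first gridline: x 0.5800, y 0.6582 (then +2.0000 / +1.1547)
    (7,3) via x @ 0.5800
    (7,4) via y @ 0.6582
    (7,5) via y @ 1.8129
    (8,5) via x @ 2.5800  # hit
  → r_4 = 2.5800
beam 5: φ=90°, α=105°
  direction (-0.2588, 0.9659); cell (6,3); t to first gridline: x 2.7432, y 0.5901 (then +3.8637 / +1.0353)
    (6,4) via y @ 0.5901
    (6,5) via y @ 1.6254
    (6,6) via y @ 2.6607
    (5,6) via x @ 2.7432
    (5,7) via y @ 3.6959  # hit
  → r_5 = 3.6959

ranges = [2.5157, 1.4896, 1.3355, 2.5800, 3.6959]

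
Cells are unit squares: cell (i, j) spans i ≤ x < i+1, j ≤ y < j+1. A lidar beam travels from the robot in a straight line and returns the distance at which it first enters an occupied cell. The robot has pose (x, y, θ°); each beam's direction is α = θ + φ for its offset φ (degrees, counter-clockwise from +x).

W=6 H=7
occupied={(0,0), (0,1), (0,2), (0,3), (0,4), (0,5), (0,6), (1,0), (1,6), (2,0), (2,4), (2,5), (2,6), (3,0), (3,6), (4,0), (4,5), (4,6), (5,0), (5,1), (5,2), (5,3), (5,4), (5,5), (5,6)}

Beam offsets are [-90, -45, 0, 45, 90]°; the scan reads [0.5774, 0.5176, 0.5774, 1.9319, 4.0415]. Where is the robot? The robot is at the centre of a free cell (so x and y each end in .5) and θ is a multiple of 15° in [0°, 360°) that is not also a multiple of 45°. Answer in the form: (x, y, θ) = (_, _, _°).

(x, y, θ) = (1.5, 1.5, 300°)

The pose lattice has 17·16 = 272 candidates. Test each by forward raycasting.
  (2.5, 1.5, 15°): beam 1 = 0.5176 ≠ 0.5774 ✗
  (4.5, 4.5, 30°): beam 1 = 1.0000 ≠ 0.5774 ✗
  (2.5, 2.5, 150°): beam 1 = 3.0000 ≠ 0.5774 ✗
  (3.5, 1.5, 150°): beam 1 = 3.0000 ≠ 0.5774 ✗
  …
  (1.5, 1.5, 300°): r_1=0.5774, r_2=0.5176, r_3=0.5774, r_4=1.9319, r_5=4.0415 — all match ✓
No second candidate reproduces the full scan.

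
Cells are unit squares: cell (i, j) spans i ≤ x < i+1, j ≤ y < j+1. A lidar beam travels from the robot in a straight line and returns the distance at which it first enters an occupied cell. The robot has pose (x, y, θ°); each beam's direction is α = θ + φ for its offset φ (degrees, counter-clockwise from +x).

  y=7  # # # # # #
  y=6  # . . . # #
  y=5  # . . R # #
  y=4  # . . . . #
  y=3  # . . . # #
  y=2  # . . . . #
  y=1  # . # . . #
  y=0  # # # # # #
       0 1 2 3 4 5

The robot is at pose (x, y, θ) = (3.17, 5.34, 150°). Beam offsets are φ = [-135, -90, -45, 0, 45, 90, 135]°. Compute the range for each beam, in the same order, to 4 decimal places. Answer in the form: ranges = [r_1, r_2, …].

ranges = [0.8593, 1.6600, 1.7186, 2.5057, 2.2465, 4.3400, 4.4931]

beam 1: φ=-135°, α=15°
  d=(0.9659,0.2588)  start (3,5)  tX=0.8593 tY=2.5500  stride 1/|dx|=1.0353 1/|dy|=3.8637
    cross x-line → (4,5), t=0.8593 (wall)
  → r_1 = 0.8593
beam 2: φ=-90°, α=60°
  d=(0.5000,0.8660)  start (3,5)  tX=1.6600 tY=0.7621  stride 1/|dx|=2.0000 1/|dy|=1.1547
    cross y-line → (3,6), t=0.7621
    cross x-line → (4,6), t=1.6600 (wall)
  → r_2 = 1.6600
beam 3: φ=-45°, α=105°
  d=(-0.2588,0.9659)  start (3,5)  tX=0.6568 tY=0.6833  stride 1/|dx|=3.8637 1/|dy|=1.0353
    cross x-line → (2,5), t=0.6568
    cross y-line → (2,6), t=0.6833
    cross y-line → (2,7), t=1.7186 (wall)
  → r_3 = 1.7186
beam 4: φ=0°, α=150°
  d=(-0.8660,0.5000)  start (3,5)  tX=0.1963 tY=1.3200  stride 1/|dx|=1.1547 1/|dy|=2.0000
    cross x-line → (2,5), t=0.1963
    cross y-line → (2,6), t=1.3200
    cross x-line → (1,6), t=1.3510
    cross x-line → (0,6), t=2.5057 (wall)
  → r_4 = 2.5057
beam 5: φ=45°, α=195°
  d=(-0.9659,-0.2588)  start (3,5)  tX=0.1760 tY=1.3137  stride 1/|dx|=1.0353 1/|dy|=3.8637
    cross x-line → (2,5), t=0.1760
    cross x-line → (1,5), t=1.2113
    cross y-line → (1,4), t=1.3137
    cross x-line → (0,4), t=2.2465 (wall)
  → r_5 = 2.2465
beam 6: φ=90°, α=240°
  d=(-0.5000,-0.8660)  start (3,5)  tX=0.3400 tY=0.3926  stride 1/|dx|=2.0000 1/|dy|=1.1547
    cross x-line → (2,5), t=0.3400
    cross y-line → (2,4), t=0.3926
    cross y-line → (2,3), t=1.5473
    cross x-line → (1,3), t=2.3400
    cross y-line → (1,2), t=2.7020
    cross y-line → (1,1), t=3.8567
    cross x-line → (0,1), t=4.3400 (wall)
  → r_6 = 4.3400
beam 7: φ=135°, α=285°
  d=(0.2588,-0.9659)  start (3,5)  tX=3.2069 tY=0.3520  stride 1/|dx|=3.8637 1/|dy|=1.0353
    cross y-line → (3,4), t=0.3520
    cross y-line → (3,3), t=1.3873
    cross y-line → (3,2), t=2.4225
    cross x-line → (4,2), t=3.2069
    cross y-line → (4,1), t=3.4578
    cross y-line → (4,0), t=4.4931 (wall)
  → r_7 = 4.4931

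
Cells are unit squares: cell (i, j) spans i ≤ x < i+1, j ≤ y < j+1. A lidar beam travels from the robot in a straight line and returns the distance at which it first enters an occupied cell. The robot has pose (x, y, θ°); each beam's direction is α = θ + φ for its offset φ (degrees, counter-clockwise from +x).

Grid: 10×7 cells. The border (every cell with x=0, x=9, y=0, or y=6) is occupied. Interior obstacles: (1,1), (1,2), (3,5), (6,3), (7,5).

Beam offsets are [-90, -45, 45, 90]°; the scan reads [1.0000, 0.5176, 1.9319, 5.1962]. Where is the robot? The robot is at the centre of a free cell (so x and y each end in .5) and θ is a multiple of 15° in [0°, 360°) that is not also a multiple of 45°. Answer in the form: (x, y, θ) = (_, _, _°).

The pose lattice has 35·16 = 560 candidates. Test each by forward raycasting.
  (3.5, 3.5, 330°): beam 1 = 2.8868 ≠ 1.0000 ✗
  (8.5, 4.5, 195°): beam 1 = 1.5529 ≠ 1.0000 ✗
  (8.5, 4.5, 60°): beam 1 = 0.5774 ≠ 1.0000 ✗
  (2.5, 5.5, 60°): beam 1 = 0.5774 ≠ 1.0000 ✗
  (6.5, 4.5, 345°): beam 1 = 0.5176 ≠ 1.0000 ✗
  …
  (4.5, 1.5, 300°): r_1=1.0000, r_2=0.5176, r_3=1.9319, r_4=5.1962 — all match ✓
Unique over the lattice → pose = (4.5, 1.5, 300°).

(x, y, θ) = (4.5, 1.5, 300°)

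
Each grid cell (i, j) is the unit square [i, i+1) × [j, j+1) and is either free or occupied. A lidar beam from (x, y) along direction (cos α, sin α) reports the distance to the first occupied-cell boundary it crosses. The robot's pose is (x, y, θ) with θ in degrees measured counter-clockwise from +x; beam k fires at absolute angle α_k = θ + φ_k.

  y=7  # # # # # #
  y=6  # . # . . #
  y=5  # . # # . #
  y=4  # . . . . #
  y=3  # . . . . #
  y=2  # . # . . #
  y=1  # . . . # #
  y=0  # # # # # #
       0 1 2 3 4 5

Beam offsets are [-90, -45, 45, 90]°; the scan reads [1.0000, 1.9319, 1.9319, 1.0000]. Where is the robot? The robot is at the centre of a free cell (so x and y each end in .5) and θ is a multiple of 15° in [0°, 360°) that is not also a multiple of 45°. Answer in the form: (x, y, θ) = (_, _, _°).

The pose lattice has 19·16 = 304 candidates. Test each by forward raycasting.
  (3.5, 6.5, 240°): beam 1 = 0.5774 ≠ 1.0000 ✗
  (4.5, 2.5, 255°): beam 1 = 1.5529 ≠ 1.0000 ✗
  (1.5, 1.5, 300°): beam 1 = 0.5774 ≠ 1.0000 ✗
  (4.5, 6.5, 120°): beam 1 = 0.5774 ≠ 1.0000 ✗
  (2.5, 4.5, 330°): beam 1 = 3.0000 ≠ 1.0000 ✗
  …
  (1.5, 4.5, 330°): r_1=1.0000, r_2=1.9319, r_3=1.9319, r_4=1.0000 — all match ✓
No second candidate reproduces the full scan.

(x, y, θ) = (1.5, 4.5, 330°)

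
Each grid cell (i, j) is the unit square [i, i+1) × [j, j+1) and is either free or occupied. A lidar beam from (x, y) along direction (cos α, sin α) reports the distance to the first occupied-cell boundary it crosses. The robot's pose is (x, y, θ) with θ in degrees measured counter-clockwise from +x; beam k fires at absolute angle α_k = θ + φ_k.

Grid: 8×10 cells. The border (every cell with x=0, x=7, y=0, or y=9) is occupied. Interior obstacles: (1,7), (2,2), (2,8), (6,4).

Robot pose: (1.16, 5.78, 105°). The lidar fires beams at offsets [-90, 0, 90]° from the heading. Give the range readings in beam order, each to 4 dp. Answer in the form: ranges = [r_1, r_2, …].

beam 1: φ=-90°, α=15°
  dir = (cos 15°, sin 15°) = (0.9659, 0.2588); from cell (1,5)
  next x-line at t=0.8696, next y-line at t=0.8500; Δt_x=1.0353, Δt_y=3.8637
    y: enter (1,6) at t=0.8500
    x: enter (2,6) at t=0.8696
    x: enter (3,6) at t=1.9049
    x: enter (4,6) at t=2.9402
    x: enter (5,6) at t=3.9755
    y: enter (5,7) at t=4.7137
    x: enter (6,7) at t=5.0107
    x: enter (7,7) at t=6.0460 ← occupied
  → r_1 = 6.0460
beam 2: φ=0°, α=105°
  dir = (cos 105°, sin 105°) = (-0.2588, 0.9659); from cell (1,5)
  next x-line at t=0.6182, next y-line at t=0.2278; Δt_x=3.8637, Δt_y=1.0353
    y: enter (1,6) at t=0.2278
    x: enter (0,6) at t=0.6182 ← occupied
  → r_2 = 0.6182
beam 3: φ=90°, α=195°
  dir = (cos 195°, sin 195°) = (-0.9659, -0.2588); from cell (1,5)
  next x-line at t=0.1656, next y-line at t=3.0137; Δt_x=1.0353, Δt_y=3.8637
    x: enter (0,5) at t=0.1656 ← occupied
  → r_3 = 0.1656

ranges = [6.0460, 0.6182, 0.1656]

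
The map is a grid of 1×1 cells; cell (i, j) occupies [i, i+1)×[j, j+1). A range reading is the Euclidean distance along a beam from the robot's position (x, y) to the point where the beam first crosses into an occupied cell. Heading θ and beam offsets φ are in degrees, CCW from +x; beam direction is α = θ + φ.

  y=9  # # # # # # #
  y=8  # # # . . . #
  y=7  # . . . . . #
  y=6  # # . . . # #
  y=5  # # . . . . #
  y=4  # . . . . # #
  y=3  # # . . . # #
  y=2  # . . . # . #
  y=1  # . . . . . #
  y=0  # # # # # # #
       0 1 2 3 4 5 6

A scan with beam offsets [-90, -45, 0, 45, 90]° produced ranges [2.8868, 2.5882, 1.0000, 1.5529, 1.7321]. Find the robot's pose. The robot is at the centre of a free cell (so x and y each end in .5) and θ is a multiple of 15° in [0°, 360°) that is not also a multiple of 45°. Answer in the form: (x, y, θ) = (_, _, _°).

Enumerate (i+0.5, j+0.5, θ) over the 31 free cells and 16 admissible headings. For each, cast all 5 beams and compare to the given ranges.
  (2.5, 3.5, 285°): beam 1 = 0.5176 ≠ 2.8868 ✗
  (5.5, 8.5, 345°): beam 1 = 1.5529 ≠ 2.8868 ✗
  (5.5, 2.5, 285°): beam 1 = 0.5176 ≠ 2.8868 ✗
  (2.5, 7.5, 330°): beam 1 = 1.0000 ≠ 2.8868 ✗
  (2.5, 7.5, 15°): beam 1 = 6.7293 ≠ 2.8868 ✗
  …
  (3.5, 3.5, 300°): r_1=2.8868, r_2=2.5882, r_3=1.0000, r_4=1.5529, r_5=1.7321 — all match ✓
No second candidate reproduces the full scan.

(x, y, θ) = (3.5, 3.5, 300°)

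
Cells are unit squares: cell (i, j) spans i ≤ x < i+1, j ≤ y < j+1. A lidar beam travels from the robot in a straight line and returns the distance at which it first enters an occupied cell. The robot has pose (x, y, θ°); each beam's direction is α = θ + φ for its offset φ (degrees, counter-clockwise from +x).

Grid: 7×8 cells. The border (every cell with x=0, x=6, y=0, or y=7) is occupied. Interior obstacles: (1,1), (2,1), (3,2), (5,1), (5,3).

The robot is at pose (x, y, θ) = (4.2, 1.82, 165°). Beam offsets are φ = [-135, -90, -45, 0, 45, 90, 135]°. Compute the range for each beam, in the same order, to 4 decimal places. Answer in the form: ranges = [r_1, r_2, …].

beam 1: φ=-135°, α=30°
  d=(0.8660,0.5000)  start (4,1)  tX=0.9238 tY=0.3600  stride 1/|dx|=1.1547 1/|dy|=2.0000
    cross y-line → (4,2), t=0.3600
    cross x-line → (5,2), t=0.9238
    cross x-line → (6,2), t=2.0785 (wall)
  → r_1 = 2.0785
beam 2: φ=-90°, α=75°
  d=(0.2588,0.9659)  start (4,1)  tX=3.0910 tY=0.1863  stride 1/|dx|=3.8637 1/|dy|=1.0353
    cross y-line → (4,2), t=0.1863
    cross y-line → (4,3), t=1.2216
    cross y-line → (4,4), t=2.2569
    cross x-line → (5,4), t=3.0910
    cross y-line → (5,5), t=3.2922
    cross y-line → (5,6), t=4.3275
    cross y-line → (5,7), t=5.3627 (wall)
  → r_2 = 5.3627
beam 3: φ=-45°, α=120°
  d=(-0.5000,0.8660)  start (4,1)  tX=0.4000 tY=0.2078  stride 1/|dx|=2.0000 1/|dy|=1.1547
    cross y-line → (4,2), t=0.2078
    cross x-line → (3,2), t=0.4000 (wall)
  → r_3 = 0.4000
beam 4: φ=0°, α=165°
  d=(-0.9659,0.2588)  start (4,1)  tX=0.2071 tY=0.6955  stride 1/|dx|=1.0353 1/|dy|=3.8637
    cross x-line → (3,1), t=0.2071
    cross y-line → (3,2), t=0.6955 (wall)
  → r_4 = 0.6955
beam 5: φ=45°, α=210°
  d=(-0.8660,-0.5000)  start (4,1)  tX=0.2309 tY=1.6400  stride 1/|dx|=1.1547 1/|dy|=2.0000
    cross x-line → (3,1), t=0.2309
    cross x-line → (2,1), t=1.3856 (wall)
  → r_5 = 1.3856
beam 6: φ=90°, α=255°
  d=(-0.2588,-0.9659)  start (4,1)  tX=0.7727 tY=0.8489  stride 1/|dx|=3.8637 1/|dy|=1.0353
    cross x-line → (3,1), t=0.7727
    cross y-line → (3,0), t=0.8489 (wall)
  → r_6 = 0.8489
beam 7: φ=135°, α=300°
  d=(0.5000,-0.8660)  start (4,1)  tX=1.6000 tY=0.9469  stride 1/|dx|=2.0000 1/|dy|=1.1547
    cross y-line → (4,0), t=0.9469 (wall)
  → r_7 = 0.9469

ranges = [2.0785, 5.3627, 0.4000, 0.6955, 1.3856, 0.8489, 0.9469]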